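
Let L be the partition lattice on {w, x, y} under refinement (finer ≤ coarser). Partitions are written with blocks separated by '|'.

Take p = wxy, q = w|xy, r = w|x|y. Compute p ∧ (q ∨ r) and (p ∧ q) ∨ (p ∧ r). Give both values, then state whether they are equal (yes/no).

w|xy; w|xy; yes

q ∨ r = w|xy, so p ∧ (q ∨ r) = wxy ∧ w|xy = w|xy.
p ∧ q = w|xy and p ∧ r = w|x|y, so (p ∧ q) ∨ (p ∧ r) = w|xy ∨ w|x|y = w|xy.
Equal: yes.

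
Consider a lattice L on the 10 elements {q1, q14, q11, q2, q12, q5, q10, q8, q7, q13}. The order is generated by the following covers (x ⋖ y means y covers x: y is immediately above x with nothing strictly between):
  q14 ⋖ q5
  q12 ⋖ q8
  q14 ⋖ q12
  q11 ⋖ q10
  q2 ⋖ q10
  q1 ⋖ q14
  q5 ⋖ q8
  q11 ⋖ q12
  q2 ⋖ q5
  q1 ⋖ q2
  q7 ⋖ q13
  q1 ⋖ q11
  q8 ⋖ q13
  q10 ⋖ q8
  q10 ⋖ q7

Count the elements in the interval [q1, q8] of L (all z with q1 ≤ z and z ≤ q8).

The interval [q1, q8] = {q1, q10, q11, q12, q14, q2, q5, q8}, which has 8 elements.

8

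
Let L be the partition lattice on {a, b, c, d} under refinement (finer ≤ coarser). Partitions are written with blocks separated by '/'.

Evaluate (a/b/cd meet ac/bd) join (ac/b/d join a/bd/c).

a/b/cd ∧ ac/bd = a/b/c/d
ac/b/d ∨ a/bd/c = ac/bd
a/b/c/d ∨ ac/bd = ac/bd

ac/bd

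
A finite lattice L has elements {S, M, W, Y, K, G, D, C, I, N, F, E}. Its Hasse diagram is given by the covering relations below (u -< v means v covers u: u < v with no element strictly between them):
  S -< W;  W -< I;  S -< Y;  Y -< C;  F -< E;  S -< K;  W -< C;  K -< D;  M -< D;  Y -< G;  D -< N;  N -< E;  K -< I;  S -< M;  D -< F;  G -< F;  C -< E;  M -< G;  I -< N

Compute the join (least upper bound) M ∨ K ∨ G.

F

Common upper bounds of {M, K, G}: E, F.
The least among these is F.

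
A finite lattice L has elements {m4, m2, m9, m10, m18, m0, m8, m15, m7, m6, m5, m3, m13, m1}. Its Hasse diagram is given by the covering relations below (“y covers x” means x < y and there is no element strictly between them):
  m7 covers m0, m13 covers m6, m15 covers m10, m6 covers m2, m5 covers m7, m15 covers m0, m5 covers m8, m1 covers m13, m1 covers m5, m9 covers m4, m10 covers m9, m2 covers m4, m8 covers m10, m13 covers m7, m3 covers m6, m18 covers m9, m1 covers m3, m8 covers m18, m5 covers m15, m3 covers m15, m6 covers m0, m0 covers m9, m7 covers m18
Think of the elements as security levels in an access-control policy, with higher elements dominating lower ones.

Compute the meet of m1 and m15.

Common lower bounds of {m1, m15}: m0, m10, m15, m4, m9.
The greatest among these is m15.

m15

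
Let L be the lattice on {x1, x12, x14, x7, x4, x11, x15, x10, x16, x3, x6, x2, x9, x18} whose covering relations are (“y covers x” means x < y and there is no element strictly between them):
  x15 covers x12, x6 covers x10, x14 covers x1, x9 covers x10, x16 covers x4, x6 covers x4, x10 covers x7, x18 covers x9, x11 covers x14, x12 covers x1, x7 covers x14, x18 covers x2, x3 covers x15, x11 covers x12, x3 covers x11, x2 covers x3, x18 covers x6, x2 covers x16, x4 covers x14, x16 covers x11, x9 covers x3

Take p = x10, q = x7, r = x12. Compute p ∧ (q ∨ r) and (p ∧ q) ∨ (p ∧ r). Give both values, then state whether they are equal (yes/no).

q ∨ r = x9, so p ∧ (q ∨ r) = x10 ∧ x9 = x10.
p ∧ q = x7 and p ∧ r = x1, so (p ∧ q) ∨ (p ∧ r) = x7 ∨ x1 = x7.
Equal: no.

x10; x7; no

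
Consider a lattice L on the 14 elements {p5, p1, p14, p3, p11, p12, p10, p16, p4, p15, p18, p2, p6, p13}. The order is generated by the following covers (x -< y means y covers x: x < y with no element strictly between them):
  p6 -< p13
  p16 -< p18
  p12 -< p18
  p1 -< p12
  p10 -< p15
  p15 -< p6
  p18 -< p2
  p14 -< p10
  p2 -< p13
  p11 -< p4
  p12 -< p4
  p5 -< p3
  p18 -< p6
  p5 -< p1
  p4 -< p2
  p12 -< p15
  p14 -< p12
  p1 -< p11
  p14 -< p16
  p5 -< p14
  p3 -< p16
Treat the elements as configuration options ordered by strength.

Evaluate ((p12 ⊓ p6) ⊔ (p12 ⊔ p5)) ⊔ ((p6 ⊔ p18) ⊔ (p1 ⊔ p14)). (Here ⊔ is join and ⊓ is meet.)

p6

p12 ∧ p6 = p12
p12 ∨ p5 = p12
p12 ∨ p12 = p12
p6 ∨ p18 = p6
p1 ∨ p14 = p12
p6 ∨ p12 = p6
p12 ∨ p6 = p6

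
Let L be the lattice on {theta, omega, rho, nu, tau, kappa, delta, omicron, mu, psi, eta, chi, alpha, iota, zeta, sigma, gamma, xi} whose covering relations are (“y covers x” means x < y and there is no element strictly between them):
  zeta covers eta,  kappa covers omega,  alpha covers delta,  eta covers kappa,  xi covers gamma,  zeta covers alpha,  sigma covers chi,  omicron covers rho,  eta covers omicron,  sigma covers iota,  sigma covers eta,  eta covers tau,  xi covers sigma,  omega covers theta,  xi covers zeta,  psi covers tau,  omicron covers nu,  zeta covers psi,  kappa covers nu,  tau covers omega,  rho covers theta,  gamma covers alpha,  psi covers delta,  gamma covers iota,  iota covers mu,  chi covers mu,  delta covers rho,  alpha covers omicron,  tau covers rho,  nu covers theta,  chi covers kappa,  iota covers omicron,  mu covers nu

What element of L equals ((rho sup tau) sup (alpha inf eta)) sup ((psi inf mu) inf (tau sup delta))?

rho ∨ tau = tau
alpha ∧ eta = omicron
tau ∨ omicron = eta
psi ∧ mu = theta
tau ∨ delta = psi
theta ∧ psi = theta
eta ∨ theta = eta

eta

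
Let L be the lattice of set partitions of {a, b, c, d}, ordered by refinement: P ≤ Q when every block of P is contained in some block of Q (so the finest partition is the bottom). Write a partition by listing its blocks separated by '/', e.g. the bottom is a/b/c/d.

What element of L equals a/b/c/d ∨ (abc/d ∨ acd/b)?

abc/d ∨ acd/b = abcd
a/b/c/d ∨ abcd = abcd

abcd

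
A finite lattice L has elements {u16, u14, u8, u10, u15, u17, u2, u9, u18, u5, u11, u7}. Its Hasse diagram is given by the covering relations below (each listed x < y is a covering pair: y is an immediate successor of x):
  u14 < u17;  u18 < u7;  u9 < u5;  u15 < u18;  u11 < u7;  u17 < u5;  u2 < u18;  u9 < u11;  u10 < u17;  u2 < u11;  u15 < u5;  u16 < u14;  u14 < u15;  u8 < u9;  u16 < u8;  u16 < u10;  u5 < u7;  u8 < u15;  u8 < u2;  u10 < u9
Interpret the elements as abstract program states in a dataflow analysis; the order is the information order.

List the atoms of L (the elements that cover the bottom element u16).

u10, u14, u8

The atoms are exactly the elements that cover u16: u10, u14, u8.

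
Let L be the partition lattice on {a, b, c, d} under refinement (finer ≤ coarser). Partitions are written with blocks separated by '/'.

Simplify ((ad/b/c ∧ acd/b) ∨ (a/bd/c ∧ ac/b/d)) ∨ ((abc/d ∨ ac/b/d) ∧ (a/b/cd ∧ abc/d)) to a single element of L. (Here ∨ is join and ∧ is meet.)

ad/b/c

ad/b/c ∧ acd/b = ad/b/c
a/bd/c ∧ ac/b/d = a/b/c/d
ad/b/c ∨ a/b/c/d = ad/b/c
abc/d ∨ ac/b/d = abc/d
a/b/cd ∧ abc/d = a/b/c/d
abc/d ∧ a/b/c/d = a/b/c/d
ad/b/c ∨ a/b/c/d = ad/b/c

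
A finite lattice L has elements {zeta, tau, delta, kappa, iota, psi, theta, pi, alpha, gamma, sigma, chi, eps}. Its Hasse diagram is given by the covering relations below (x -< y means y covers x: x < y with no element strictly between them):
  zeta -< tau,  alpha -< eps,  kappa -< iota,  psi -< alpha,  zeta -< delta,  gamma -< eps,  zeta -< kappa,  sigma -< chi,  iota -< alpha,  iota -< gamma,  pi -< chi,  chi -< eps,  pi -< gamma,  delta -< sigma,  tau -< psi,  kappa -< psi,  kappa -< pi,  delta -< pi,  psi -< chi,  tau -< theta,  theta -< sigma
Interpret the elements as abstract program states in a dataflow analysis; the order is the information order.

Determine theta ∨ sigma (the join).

Common upper bounds of {theta, sigma}: chi, eps, sigma.
The least among these is sigma.

sigma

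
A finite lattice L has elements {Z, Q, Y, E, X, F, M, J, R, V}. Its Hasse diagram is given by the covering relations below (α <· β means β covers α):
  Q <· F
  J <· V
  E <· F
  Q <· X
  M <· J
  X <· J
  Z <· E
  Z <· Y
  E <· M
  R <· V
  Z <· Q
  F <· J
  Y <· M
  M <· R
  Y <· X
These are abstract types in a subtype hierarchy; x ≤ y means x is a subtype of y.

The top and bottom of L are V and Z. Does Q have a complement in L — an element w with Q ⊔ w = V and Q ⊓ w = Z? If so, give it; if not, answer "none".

R

Need w with Q ∨ w = V and Q ∧ w = Z.
Checking each element gives: R.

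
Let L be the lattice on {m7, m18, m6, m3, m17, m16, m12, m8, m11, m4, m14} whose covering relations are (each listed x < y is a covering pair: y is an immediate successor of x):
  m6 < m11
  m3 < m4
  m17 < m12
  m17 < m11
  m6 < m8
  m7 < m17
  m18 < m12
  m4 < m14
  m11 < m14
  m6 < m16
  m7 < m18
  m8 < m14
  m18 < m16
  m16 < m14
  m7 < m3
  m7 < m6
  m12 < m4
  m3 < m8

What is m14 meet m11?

Common lower bounds of {m14, m11}: m11, m17, m6, m7.
The greatest among these is m11.

m11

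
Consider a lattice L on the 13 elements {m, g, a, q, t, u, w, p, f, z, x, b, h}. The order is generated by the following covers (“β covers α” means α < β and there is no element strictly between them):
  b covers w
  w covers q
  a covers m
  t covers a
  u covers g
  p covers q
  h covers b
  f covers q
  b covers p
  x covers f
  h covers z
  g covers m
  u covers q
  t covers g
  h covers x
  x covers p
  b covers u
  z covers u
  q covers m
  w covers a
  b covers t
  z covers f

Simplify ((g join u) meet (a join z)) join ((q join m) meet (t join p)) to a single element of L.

g ∨ u = u
a ∨ z = h
u ∧ h = u
q ∨ m = q
t ∨ p = b
q ∧ b = q
u ∨ q = u

u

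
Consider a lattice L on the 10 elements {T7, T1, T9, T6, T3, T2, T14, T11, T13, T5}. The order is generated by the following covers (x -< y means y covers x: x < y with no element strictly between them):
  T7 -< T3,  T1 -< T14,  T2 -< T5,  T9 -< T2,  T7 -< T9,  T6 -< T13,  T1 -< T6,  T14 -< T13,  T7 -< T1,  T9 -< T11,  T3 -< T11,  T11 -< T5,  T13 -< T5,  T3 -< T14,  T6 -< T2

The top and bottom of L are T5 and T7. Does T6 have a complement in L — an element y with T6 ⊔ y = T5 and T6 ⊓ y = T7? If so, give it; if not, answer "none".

Need y with T6 ∨ y = T5 and T6 ∧ y = T7.
Checking each element gives: T11.

T11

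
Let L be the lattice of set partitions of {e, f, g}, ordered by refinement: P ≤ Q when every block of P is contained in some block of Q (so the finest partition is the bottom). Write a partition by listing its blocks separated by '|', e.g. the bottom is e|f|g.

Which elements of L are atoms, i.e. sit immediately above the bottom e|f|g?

The atoms are exactly the elements that cover e|f|g: ef|g, eg|f, e|fg.

ef|g, eg|f, e|fg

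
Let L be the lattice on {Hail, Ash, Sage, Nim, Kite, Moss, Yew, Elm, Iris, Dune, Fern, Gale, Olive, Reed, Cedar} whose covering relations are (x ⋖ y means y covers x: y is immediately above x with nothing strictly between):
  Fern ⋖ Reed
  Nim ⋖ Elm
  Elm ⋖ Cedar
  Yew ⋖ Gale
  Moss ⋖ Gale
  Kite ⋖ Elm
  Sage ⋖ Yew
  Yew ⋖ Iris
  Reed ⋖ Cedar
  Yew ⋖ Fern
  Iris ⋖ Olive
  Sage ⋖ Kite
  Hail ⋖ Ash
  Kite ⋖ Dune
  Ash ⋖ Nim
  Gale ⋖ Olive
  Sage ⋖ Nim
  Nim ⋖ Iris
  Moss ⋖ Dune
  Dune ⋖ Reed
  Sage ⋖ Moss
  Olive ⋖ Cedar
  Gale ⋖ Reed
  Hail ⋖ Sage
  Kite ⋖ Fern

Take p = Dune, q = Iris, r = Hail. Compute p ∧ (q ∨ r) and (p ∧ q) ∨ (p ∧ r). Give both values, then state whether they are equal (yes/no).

q ∨ r = Iris, so p ∧ (q ∨ r) = Dune ∧ Iris = Sage.
p ∧ q = Sage and p ∧ r = Hail, so (p ∧ q) ∨ (p ∧ r) = Sage ∨ Hail = Sage.
Equal: yes.

Sage; Sage; yes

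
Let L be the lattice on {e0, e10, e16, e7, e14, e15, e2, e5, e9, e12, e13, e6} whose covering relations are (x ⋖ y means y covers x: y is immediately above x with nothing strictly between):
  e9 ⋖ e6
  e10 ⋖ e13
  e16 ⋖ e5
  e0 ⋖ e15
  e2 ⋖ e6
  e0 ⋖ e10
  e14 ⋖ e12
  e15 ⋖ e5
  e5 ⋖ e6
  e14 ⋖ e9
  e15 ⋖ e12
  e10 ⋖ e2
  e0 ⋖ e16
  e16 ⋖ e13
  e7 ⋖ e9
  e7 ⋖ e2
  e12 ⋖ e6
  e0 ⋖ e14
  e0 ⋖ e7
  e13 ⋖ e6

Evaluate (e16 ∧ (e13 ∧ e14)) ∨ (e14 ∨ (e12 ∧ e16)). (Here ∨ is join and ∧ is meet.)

e13 ∧ e14 = e0
e16 ∧ e0 = e0
e12 ∧ e16 = e0
e14 ∨ e0 = e14
e0 ∨ e14 = e14

e14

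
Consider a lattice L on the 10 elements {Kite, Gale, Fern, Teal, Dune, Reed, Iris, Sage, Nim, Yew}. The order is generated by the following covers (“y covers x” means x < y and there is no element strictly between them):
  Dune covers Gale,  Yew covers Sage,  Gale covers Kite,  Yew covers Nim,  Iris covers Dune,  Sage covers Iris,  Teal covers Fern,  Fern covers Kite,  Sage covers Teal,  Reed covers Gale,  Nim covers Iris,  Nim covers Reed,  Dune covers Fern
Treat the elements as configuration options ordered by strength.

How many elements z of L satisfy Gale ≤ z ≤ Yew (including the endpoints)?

The interval [Gale, Yew] = {Dune, Gale, Iris, Nim, Reed, Sage, Yew}, which has 7 elements.

7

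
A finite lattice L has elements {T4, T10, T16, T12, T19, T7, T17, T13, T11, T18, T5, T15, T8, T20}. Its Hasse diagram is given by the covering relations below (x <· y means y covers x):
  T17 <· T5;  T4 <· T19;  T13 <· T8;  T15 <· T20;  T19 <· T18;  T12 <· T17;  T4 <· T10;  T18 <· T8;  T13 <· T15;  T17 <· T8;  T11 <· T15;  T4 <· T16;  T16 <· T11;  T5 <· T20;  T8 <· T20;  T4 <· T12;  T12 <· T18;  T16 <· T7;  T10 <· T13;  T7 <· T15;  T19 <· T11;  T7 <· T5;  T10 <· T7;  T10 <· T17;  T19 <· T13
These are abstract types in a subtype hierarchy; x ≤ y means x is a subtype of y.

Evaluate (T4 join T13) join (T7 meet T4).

T13

T4 ∨ T13 = T13
T7 ∧ T4 = T4
T13 ∨ T4 = T13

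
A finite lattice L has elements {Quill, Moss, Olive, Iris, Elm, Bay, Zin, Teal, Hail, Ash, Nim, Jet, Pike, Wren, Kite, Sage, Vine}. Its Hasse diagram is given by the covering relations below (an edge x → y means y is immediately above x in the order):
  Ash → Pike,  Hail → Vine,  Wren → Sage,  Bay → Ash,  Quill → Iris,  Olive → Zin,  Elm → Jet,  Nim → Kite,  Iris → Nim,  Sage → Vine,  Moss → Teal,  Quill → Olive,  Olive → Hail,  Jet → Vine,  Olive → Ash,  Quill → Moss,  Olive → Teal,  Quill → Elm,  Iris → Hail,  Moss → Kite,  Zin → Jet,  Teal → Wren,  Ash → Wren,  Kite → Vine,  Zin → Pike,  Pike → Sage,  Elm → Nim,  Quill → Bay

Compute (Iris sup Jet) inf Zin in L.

Zin

Iris ∨ Jet = Vine
Vine ∧ Zin = Zin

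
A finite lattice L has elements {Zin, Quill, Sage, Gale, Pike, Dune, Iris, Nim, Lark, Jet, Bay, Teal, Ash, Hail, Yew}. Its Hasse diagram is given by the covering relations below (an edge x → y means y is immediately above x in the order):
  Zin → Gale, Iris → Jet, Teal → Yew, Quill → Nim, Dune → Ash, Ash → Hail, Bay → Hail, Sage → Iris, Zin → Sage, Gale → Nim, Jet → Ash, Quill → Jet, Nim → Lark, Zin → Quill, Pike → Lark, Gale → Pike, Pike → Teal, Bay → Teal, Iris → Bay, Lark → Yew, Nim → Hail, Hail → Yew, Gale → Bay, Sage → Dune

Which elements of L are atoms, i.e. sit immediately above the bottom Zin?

Gale, Quill, Sage

The atoms are exactly the elements that cover Zin: Gale, Quill, Sage.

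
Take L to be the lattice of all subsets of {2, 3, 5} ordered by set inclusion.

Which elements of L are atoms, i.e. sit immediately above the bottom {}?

The atoms are exactly the elements that cover {}: {2}, {3}, {5}.

{2}, {3}, {5}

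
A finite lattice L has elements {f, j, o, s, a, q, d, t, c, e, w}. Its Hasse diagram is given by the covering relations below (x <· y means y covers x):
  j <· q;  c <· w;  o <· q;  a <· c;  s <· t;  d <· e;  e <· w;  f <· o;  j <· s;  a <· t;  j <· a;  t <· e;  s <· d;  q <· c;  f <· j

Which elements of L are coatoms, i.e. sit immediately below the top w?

c, e

The coatoms are exactly the elements covered by w: c, e.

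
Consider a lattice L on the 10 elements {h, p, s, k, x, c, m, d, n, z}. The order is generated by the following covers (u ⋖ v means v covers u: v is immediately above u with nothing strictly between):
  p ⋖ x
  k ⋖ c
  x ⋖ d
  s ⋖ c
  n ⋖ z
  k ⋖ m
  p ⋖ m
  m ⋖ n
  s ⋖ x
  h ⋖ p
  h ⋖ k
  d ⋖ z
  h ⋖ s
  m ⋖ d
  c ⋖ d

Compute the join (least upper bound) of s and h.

Common upper bounds of {s, h}: c, d, s, x, z.
The least among these is s.

s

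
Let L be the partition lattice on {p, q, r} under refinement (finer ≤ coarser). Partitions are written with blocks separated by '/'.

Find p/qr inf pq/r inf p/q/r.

p/q/r

The meet (common refinement) of p/qr, pq/r, p/q/r intersects blocks pairwise, giving p/q/r.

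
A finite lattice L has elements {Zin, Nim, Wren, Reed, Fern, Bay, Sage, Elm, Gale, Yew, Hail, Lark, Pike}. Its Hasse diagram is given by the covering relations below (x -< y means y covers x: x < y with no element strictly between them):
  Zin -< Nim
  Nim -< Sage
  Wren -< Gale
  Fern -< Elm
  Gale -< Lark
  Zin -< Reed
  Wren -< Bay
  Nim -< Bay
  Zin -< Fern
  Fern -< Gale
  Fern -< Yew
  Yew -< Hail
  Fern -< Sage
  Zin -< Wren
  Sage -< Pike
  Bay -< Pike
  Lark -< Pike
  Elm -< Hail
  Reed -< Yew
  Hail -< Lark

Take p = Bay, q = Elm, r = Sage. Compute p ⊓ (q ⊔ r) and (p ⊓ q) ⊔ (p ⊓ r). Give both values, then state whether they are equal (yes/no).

Bay; Nim; no

q ⊔ r = Pike, so p ⊓ (q ⊔ r) = Bay ⊓ Pike = Bay.
p ⊓ q = Zin and p ⊓ r = Nim, so (p ⊓ q) ⊔ (p ⊓ r) = Zin ⊔ Nim = Nim.
Equal: no.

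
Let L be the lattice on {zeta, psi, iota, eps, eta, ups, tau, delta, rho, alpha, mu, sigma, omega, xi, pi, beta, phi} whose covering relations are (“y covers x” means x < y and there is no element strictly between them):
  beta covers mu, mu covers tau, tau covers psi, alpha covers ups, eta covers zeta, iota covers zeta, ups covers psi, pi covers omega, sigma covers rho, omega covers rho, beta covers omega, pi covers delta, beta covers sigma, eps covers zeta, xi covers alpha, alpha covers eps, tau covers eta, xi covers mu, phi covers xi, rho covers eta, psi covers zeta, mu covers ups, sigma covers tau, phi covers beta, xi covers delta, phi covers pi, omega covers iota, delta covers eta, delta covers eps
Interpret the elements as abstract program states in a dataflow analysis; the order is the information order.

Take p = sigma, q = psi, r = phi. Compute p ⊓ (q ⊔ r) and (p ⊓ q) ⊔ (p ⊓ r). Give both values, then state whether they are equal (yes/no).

sigma; sigma; yes

q ⊔ r = phi, so p ⊓ (q ⊔ r) = sigma ⊓ phi = sigma.
p ⊓ q = psi and p ⊓ r = sigma, so (p ⊓ q) ⊔ (p ⊓ r) = psi ⊔ sigma = sigma.
Equal: yes.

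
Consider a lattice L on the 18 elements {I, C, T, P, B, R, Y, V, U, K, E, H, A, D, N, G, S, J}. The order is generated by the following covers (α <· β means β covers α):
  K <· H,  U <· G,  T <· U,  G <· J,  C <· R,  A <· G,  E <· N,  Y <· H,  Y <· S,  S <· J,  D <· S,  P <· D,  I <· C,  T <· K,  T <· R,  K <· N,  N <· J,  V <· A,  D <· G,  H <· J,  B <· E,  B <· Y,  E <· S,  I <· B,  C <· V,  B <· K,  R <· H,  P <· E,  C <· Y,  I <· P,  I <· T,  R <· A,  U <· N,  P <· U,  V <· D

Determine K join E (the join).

N

Common upper bounds of {K, E}: J, N.
The least among these is N.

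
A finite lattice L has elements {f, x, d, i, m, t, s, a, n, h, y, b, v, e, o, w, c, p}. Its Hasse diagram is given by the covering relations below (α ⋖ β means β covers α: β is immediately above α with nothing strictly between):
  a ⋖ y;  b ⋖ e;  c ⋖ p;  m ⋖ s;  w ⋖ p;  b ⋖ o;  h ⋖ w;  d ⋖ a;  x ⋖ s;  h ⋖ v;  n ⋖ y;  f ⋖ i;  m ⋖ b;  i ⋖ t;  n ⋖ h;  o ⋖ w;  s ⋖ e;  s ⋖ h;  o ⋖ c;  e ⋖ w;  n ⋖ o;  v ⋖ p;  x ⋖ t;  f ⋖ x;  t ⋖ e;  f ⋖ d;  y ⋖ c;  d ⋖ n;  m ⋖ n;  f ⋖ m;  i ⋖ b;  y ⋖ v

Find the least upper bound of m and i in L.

Common upper bounds of {m, i}: b, c, e, o, p, w.
The least among these is b.

b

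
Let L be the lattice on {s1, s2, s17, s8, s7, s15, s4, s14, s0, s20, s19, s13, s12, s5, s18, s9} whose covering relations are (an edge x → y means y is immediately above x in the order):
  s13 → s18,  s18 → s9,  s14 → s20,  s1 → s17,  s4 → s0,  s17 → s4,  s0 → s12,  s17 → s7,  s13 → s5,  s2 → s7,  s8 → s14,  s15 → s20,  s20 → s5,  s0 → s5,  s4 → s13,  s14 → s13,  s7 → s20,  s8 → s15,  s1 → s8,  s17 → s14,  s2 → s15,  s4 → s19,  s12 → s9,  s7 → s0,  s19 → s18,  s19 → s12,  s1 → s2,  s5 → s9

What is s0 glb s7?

s7

Common lower bounds of {s0, s7}: s1, s17, s2, s7.
The greatest among these is s7.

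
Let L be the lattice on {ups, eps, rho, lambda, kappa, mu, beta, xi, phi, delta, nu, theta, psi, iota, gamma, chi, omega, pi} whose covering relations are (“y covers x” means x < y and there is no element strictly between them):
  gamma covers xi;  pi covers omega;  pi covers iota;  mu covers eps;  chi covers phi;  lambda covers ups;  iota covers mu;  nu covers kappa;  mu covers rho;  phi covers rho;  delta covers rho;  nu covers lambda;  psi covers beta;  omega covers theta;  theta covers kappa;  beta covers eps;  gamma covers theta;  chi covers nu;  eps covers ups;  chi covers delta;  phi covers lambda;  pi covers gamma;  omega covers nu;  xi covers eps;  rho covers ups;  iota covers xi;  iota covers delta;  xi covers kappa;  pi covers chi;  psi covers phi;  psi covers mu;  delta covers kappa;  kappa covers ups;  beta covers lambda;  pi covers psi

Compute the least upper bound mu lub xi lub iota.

Common upper bounds of {mu, xi, iota}: iota, pi.
The least among these is iota.

iota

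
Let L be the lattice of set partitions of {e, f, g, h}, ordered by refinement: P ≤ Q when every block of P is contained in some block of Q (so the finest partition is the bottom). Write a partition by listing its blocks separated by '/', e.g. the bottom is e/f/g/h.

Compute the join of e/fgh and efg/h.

efgh

The join of e/fgh and efg/h merges any blocks that overlap across the partitions, giving efgh.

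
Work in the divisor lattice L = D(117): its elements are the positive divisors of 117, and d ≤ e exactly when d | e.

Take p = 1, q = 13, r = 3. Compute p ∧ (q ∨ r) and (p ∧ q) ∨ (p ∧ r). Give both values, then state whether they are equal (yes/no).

q ∨ r = 39, so p ∧ (q ∨ r) = 1 ∧ 39 = 1.
p ∧ q = 1 and p ∧ r = 1, so (p ∧ q) ∨ (p ∧ r) = 1 ∨ 1 = 1.
Equal: yes.

1; 1; yes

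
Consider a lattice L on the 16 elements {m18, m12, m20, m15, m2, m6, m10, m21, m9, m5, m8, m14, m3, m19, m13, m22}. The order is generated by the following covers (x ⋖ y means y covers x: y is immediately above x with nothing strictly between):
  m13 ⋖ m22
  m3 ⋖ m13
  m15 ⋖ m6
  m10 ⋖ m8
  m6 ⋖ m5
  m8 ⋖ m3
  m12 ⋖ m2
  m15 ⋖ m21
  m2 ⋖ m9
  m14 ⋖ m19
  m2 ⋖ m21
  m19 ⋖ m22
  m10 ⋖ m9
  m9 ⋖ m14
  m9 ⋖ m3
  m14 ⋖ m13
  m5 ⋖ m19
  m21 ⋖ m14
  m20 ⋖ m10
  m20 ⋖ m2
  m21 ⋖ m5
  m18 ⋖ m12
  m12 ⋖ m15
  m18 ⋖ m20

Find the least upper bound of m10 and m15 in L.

Common upper bounds of {m10, m15}: m13, m14, m19, m22.
The least among these is m14.

m14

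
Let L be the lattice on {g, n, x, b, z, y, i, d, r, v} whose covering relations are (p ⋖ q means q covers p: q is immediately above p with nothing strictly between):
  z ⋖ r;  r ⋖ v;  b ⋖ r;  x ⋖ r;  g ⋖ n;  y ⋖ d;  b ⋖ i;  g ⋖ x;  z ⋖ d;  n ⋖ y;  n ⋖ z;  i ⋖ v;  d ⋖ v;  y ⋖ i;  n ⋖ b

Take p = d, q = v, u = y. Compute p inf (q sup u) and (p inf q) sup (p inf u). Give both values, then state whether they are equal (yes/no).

d; d; yes

q sup u = v, so p inf (q sup u) = d inf v = d.
p inf q = d and p inf u = y, so (p inf q) sup (p inf u) = d sup y = d.
Equal: yes.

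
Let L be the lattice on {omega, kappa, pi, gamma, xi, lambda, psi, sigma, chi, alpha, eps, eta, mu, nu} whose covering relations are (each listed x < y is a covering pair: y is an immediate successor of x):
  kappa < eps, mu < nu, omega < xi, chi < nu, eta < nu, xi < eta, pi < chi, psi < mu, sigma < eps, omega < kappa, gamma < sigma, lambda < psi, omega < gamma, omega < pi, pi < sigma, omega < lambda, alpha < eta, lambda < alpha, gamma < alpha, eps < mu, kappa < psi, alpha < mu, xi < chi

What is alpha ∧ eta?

alpha

Common lower bounds of {alpha, eta}: alpha, gamma, lambda, omega.
The greatest among these is alpha.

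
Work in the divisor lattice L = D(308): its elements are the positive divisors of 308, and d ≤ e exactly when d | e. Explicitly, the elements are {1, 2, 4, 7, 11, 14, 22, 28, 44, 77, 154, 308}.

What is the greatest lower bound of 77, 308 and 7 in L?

7

Common lower bounds of {77, 308, 7}: 1, 7.
The greatest among these is 7.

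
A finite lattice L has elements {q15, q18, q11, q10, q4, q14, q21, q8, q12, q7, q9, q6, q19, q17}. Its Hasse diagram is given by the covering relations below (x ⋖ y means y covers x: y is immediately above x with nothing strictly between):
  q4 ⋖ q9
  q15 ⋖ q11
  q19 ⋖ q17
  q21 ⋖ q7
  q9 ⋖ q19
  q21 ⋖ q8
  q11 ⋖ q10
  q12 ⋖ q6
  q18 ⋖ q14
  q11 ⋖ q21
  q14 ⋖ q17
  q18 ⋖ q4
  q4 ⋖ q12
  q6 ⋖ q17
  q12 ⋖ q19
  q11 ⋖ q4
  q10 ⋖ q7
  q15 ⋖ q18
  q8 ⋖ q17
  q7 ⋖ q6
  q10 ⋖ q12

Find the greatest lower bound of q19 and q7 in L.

Common lower bounds of {q19, q7}: q10, q11, q15.
The greatest among these is q10.

q10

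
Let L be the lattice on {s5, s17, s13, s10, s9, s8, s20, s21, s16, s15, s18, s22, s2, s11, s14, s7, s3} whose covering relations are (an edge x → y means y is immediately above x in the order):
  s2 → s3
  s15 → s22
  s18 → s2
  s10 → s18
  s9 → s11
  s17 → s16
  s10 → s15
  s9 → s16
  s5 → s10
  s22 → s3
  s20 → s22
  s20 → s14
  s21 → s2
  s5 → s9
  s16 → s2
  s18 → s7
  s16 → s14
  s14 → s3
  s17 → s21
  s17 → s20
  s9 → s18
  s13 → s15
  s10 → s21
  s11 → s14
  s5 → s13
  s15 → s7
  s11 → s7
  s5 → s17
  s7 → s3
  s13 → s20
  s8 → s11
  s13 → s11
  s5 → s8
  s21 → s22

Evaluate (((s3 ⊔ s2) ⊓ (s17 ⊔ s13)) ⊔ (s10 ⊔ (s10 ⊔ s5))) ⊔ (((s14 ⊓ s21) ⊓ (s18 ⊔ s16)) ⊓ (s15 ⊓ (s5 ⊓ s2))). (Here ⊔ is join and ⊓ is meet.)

s22

s3 ∨ s2 = s3
s17 ∨ s13 = s20
s3 ∧ s20 = s20
s10 ∨ s5 = s10
s10 ∨ s10 = s10
s20 ∨ s10 = s22
s14 ∧ s21 = s17
s18 ∨ s16 = s2
s17 ∧ s2 = s17
s5 ∧ s2 = s5
s15 ∧ s5 = s5
s17 ∧ s5 = s5
s22 ∨ s5 = s22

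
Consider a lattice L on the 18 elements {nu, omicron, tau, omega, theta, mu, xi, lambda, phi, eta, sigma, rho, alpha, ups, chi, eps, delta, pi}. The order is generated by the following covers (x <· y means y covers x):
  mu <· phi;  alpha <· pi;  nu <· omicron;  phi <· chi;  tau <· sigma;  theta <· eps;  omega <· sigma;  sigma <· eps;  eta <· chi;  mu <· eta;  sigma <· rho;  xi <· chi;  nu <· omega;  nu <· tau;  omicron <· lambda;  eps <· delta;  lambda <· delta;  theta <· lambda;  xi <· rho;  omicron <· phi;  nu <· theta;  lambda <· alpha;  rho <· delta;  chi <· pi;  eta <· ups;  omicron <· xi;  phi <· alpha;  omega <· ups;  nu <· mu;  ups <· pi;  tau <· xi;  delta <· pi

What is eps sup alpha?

Common upper bounds of {eps, alpha}: pi.
The least among these is pi.

pi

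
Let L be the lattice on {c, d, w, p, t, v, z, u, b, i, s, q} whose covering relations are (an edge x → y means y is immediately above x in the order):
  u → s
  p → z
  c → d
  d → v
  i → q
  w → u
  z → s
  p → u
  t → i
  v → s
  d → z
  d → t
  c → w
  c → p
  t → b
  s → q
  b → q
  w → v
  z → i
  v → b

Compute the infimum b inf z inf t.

Common lower bounds of {b, z, t}: c, d.
The greatest among these is d.

d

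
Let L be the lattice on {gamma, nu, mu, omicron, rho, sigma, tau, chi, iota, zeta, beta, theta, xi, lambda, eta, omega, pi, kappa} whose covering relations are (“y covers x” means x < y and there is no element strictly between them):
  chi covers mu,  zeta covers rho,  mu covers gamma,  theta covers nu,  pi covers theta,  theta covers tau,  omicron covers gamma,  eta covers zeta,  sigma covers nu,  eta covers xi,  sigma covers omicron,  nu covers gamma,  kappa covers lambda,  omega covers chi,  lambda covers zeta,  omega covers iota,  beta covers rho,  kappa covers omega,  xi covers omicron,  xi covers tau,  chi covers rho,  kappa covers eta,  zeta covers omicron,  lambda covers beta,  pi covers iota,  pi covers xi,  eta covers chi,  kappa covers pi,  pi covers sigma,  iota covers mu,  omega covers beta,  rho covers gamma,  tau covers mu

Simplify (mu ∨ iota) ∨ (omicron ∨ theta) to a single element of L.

pi

mu ∨ iota = iota
omicron ∨ theta = pi
iota ∨ pi = pi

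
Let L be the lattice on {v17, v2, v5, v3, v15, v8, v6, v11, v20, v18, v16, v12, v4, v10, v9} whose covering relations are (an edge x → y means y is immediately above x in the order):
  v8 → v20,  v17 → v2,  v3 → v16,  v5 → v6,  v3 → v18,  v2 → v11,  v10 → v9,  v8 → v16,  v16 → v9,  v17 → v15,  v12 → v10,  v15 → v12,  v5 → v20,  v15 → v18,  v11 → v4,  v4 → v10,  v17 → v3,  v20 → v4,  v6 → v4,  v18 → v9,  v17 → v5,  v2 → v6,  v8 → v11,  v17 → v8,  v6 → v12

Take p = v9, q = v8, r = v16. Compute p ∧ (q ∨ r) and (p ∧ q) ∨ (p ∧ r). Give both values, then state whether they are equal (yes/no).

v16; v16; yes

q ∨ r = v16, so p ∧ (q ∨ r) = v9 ∧ v16 = v16.
p ∧ q = v8 and p ∧ r = v16, so (p ∧ q) ∨ (p ∧ r) = v8 ∨ v16 = v16.
Equal: yes.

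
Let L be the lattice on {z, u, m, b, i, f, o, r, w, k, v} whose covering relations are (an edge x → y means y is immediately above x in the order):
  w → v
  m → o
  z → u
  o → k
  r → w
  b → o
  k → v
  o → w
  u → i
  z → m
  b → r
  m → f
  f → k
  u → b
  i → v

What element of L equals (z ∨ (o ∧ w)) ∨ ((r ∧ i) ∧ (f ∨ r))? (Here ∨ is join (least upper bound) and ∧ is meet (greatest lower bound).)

o ∧ w = o
z ∨ o = o
r ∧ i = u
f ∨ r = v
u ∧ v = u
o ∨ u = o

o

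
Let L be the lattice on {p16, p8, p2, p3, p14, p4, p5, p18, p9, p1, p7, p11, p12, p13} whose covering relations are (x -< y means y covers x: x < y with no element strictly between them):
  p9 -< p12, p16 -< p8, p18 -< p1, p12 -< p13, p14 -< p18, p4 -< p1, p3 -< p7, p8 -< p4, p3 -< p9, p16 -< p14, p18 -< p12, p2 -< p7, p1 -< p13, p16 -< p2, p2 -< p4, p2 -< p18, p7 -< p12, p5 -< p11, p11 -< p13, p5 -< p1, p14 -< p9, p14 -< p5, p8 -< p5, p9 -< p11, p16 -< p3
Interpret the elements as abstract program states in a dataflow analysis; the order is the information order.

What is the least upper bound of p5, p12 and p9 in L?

p13

Common upper bounds of {p5, p12, p9}: p13.
The least among these is p13.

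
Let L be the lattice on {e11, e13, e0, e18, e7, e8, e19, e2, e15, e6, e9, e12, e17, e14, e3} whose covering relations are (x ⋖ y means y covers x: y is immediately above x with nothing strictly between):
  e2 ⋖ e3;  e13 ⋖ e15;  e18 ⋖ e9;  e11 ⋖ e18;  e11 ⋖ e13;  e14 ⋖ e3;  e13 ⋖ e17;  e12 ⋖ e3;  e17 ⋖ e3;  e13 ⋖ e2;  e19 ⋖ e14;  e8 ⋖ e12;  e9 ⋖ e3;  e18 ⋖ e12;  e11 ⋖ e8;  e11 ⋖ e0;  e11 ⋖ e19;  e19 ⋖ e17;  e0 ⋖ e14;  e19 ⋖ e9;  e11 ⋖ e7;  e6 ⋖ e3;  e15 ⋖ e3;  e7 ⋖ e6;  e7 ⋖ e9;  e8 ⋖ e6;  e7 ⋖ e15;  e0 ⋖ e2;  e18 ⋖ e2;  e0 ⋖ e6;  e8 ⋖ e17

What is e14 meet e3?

e14

Common lower bounds of {e14, e3}: e0, e11, e14, e19.
The greatest among these is e14.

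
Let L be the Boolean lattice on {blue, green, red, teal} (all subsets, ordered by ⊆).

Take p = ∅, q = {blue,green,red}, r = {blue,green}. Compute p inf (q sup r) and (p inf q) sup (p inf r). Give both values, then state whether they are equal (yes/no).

∅; ∅; yes

q sup r = {blue,green,red}, so p inf (q sup r) = ∅ inf {blue,green,red} = ∅.
p inf q = ∅ and p inf r = ∅, so (p inf q) sup (p inf r) = ∅ sup ∅ = ∅.
Equal: yes.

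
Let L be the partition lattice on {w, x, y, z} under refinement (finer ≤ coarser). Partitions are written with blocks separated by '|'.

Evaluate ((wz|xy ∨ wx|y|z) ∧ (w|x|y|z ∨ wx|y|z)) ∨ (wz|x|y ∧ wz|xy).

wz|xy ∨ wx|y|z = wxyz
w|x|y|z ∨ wx|y|z = wx|y|z
wxyz ∧ wx|y|z = wx|y|z
wz|x|y ∧ wz|xy = wz|x|y
wx|y|z ∨ wz|x|y = wxz|y

wxz|y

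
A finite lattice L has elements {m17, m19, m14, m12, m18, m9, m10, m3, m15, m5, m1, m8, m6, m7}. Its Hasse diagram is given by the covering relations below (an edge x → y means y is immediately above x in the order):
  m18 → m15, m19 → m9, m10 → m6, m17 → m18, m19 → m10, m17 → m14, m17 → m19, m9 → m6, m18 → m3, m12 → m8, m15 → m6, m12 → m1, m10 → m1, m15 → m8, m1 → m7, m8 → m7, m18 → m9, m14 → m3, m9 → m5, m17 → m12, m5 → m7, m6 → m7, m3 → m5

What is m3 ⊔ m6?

Common upper bounds of {m3, m6}: m7.
The least among these is m7.

m7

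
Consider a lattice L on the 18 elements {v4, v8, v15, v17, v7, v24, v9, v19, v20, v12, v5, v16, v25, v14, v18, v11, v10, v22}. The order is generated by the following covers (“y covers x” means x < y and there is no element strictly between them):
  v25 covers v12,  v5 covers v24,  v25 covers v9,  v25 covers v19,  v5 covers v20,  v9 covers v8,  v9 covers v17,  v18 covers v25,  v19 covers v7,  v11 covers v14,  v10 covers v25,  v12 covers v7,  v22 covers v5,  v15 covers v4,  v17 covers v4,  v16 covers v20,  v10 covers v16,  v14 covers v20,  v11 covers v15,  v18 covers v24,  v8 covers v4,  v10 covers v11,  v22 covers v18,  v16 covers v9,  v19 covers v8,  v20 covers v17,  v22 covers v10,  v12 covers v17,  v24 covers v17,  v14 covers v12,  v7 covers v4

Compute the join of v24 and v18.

v18

Common upper bounds of {v24, v18}: v18, v22.
The least among these is v18.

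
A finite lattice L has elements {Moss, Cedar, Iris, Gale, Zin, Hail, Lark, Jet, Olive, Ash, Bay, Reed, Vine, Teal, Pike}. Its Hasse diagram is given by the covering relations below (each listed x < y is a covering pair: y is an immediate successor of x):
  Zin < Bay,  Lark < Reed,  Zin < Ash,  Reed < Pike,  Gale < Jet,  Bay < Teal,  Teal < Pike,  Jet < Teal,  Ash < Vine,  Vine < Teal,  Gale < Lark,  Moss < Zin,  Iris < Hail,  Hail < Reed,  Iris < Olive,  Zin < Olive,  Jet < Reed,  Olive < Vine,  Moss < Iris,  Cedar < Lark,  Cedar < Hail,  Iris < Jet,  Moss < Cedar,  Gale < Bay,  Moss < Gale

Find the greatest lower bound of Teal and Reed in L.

Jet

Common lower bounds of {Teal, Reed}: Gale, Iris, Jet, Moss.
The greatest among these is Jet.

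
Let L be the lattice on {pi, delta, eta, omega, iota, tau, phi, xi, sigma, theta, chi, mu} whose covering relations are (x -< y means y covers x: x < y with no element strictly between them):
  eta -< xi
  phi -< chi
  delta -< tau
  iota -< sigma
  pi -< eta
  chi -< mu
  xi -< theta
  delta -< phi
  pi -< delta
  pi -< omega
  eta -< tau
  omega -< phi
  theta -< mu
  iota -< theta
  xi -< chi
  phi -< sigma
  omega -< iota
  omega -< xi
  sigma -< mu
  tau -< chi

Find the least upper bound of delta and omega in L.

phi

Common upper bounds of {delta, omega}: chi, mu, phi, sigma.
The least among these is phi.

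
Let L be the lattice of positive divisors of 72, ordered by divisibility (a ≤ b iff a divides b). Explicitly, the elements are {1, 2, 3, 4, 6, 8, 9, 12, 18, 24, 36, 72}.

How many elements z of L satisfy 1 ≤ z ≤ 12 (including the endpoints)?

6

The interval [1, 12] = {1, 12, 2, 3, 4, 6}, which has 6 elements.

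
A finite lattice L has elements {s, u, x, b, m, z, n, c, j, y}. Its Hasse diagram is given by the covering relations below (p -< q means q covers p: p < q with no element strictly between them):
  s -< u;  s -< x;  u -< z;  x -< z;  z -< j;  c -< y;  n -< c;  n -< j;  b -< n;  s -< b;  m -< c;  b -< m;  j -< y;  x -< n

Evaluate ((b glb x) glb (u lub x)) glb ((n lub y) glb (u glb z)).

s

b ∧ x = s
u ∨ x = z
s ∧ z = s
n ∨ y = y
u ∧ z = u
y ∧ u = u
s ∧ u = s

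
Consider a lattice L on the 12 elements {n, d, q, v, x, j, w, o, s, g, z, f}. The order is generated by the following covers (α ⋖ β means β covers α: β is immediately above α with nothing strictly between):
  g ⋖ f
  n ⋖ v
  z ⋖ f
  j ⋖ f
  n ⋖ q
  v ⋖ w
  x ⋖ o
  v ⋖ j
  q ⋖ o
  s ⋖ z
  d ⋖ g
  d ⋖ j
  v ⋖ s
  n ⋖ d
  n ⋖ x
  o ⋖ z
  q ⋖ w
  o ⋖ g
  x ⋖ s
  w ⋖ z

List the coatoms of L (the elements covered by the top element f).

g, j, z

The coatoms are exactly the elements covered by f: g, j, z.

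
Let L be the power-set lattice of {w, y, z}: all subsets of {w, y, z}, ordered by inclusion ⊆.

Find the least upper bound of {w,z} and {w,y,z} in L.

{w,y,z}

Common upper bounds of {{w,z}, {w,y,z}}: {w,y,z}.
The least among these is {w,y,z}.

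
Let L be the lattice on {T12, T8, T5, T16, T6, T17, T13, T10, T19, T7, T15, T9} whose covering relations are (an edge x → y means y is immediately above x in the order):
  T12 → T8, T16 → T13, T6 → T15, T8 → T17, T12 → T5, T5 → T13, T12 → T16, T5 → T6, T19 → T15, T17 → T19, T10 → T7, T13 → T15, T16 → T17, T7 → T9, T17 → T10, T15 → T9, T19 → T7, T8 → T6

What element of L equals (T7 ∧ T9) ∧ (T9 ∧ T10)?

T10

T7 ∧ T9 = T7
T9 ∧ T10 = T10
T7 ∧ T10 = T10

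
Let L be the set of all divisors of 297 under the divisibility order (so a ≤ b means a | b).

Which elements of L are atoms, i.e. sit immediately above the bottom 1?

11, 3

The atoms are exactly the elements that cover 1: 11, 3.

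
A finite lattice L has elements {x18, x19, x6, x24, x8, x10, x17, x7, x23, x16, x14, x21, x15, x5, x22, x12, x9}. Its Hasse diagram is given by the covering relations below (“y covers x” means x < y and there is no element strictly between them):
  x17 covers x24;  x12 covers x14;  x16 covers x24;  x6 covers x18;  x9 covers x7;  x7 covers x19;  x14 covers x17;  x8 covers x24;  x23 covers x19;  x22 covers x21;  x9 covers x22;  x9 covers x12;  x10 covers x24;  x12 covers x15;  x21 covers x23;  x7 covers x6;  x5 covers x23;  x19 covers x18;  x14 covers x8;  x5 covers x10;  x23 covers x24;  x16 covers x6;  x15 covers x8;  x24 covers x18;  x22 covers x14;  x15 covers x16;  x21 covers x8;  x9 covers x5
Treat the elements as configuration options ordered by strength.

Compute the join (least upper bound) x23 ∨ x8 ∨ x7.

x9

Common upper bounds of {x23, x8, x7}: x9.
The least among these is x9.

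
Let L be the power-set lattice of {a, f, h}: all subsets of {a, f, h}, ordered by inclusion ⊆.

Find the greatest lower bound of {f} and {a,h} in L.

{}

Under ⊆, meet is intersection: {f} ∩ {a,h} = {}.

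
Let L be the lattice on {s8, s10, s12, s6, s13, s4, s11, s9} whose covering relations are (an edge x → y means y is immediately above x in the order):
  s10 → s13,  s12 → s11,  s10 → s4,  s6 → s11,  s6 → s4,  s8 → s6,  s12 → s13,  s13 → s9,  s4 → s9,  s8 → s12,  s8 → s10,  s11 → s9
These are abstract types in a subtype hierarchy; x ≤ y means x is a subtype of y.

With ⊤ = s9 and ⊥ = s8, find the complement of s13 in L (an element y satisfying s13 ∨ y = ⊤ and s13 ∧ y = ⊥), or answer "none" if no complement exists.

Need y with s13 ∨ y = s9 and s13 ∧ y = s8.
Checking each element gives: s6.

s6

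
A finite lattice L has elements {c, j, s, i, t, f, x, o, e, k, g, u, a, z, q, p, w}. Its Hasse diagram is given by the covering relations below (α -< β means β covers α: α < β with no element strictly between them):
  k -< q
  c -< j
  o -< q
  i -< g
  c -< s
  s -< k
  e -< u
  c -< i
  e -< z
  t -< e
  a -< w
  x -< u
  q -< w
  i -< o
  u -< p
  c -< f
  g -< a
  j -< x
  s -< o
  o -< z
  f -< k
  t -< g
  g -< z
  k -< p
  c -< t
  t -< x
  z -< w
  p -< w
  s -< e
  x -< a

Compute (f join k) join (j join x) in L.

f ∨ k = k
j ∨ x = x
k ∨ x = p

p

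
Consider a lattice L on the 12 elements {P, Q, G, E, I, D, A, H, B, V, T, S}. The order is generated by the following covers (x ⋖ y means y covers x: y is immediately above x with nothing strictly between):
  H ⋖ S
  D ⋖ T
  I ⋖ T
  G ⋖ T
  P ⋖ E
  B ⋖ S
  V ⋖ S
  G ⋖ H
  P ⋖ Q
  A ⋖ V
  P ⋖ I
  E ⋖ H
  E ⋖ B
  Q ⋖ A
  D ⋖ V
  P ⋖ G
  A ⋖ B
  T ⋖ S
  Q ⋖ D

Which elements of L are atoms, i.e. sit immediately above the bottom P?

The atoms are exactly the elements that cover P: E, G, I, Q.

E, G, I, Q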